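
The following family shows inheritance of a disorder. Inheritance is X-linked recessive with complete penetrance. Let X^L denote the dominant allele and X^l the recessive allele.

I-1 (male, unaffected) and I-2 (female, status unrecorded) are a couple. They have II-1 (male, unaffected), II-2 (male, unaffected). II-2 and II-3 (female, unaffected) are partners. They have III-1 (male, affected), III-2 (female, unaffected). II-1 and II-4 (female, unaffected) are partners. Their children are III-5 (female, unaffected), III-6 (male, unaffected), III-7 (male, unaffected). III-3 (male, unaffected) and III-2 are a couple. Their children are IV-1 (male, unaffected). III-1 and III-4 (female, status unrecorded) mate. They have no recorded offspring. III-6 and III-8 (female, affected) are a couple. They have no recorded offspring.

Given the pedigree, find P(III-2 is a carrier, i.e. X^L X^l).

1/3

II-2 is unaffected, so II-2 is X^L Y.
II-3 is unaffected so carries L and passed l to III-1 (X^l Y), so II-3 is X^L X^l.
Their cross gives offspring ratios 1/2 X^L X^L : 1/2 X^L X^l. Conditioning on III-2 being unaffected, P(X^L X^l) = 1/2 / 1 = 1/2 before taking III-2's own offspring into account.
III-3 is unaffected, so III-3 is X^L Y.
Now use III-2's offspring. Probability of each recorded status — unaffected son IV-1: 1/2 if III-2 is X^L X^l, 1 if X^L X^L.
Bayes: P(X^L X^l) = 1/2·1/2 / (1/2·1/2 + 1/2·1) = 1/3.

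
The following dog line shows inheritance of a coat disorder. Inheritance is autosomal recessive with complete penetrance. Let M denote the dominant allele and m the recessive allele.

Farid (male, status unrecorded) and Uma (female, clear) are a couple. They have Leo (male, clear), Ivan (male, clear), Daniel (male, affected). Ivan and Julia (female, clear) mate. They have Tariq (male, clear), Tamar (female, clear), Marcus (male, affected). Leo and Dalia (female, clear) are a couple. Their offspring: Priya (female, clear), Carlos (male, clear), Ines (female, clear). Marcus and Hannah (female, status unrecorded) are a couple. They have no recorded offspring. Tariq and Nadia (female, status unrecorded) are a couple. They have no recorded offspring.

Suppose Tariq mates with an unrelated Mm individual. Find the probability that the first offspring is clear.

5/6

Ivan is clear so carries M and passed m to Marcus (mm), so Ivan is Mm.
Julia is clear so carries M and passed m to Marcus (mm), so Julia is Mm.
Tariq is a clear offspring of Ivan (Mm) × Julia (Mm), whose cross gives 1/4 MM : 1/2 Mm : 1/4 mm; conditioning on being clear, Tariq is MM with probability 1/3, Mm with probability 2/3.
Summing over parental genotype combinations, P(offspring is clear) = 1/3·1 + 2/3·3/4 = 5/6.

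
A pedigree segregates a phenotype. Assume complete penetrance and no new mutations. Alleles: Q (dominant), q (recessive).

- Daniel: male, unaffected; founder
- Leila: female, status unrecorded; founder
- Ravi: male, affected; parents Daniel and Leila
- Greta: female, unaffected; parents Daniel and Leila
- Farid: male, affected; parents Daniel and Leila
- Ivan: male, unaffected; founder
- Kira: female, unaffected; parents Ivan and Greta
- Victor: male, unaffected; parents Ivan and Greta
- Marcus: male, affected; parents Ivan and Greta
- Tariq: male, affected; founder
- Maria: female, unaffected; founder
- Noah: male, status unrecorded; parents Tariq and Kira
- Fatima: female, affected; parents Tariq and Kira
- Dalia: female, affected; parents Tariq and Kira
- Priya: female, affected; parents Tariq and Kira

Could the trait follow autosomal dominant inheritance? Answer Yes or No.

Under autosomal dominant, Marcus (affected, male) cannot arise from Ivan (unaffected) × Greta (unaffected).

No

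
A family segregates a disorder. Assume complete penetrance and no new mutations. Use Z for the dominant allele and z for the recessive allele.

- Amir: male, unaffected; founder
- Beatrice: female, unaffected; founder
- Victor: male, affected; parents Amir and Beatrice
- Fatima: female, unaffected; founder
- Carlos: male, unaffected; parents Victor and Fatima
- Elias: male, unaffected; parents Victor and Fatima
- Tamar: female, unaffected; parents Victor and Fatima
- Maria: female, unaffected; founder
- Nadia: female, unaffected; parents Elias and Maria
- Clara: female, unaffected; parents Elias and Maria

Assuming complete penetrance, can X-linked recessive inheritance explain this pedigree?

A consistent assignment under X-linked recessive exists: Amir X^Z Y, Beatrice X^Z X^z, Victor X^z Y, Fatima X^Z X^Z, Carlos X^Z Y, Elias X^Z Y, Tamar X^Z X^z, Maria X^Z X^Z, Nadia X^Z X^Z, Clara X^Z X^Z.
In this assignment every recorded phenotype matches its genotype and every non-founder's genotype is obtainable from its parents' genotypes, so the pedigree is consistent.

Yes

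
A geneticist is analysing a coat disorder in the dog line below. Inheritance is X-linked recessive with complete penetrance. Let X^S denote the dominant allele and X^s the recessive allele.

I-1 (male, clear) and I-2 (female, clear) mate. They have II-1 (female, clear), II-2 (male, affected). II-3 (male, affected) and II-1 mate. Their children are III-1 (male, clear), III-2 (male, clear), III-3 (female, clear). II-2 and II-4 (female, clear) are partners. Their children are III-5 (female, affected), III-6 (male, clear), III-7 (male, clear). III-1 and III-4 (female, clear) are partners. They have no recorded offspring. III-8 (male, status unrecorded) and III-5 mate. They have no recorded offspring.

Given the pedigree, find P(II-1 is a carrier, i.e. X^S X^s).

I-1 is clear, so I-1 is X^S Y.
I-2 is clear so carries S and passed s to II-2 (X^s Y), so I-2 is X^S X^s.
Their cross gives offspring ratios 1/2 X^S X^S : 1/2 X^S X^s. Conditioning on II-1 being clear, P(X^S X^s) = 1/2 / 1 = 1/2 before taking II-1's own offspring into account.
II-3 is affected, so II-3 is X^s Y.
Now use II-1's offspring. Probability of each recorded status — clear son III-1: 1/2 if II-1 is X^S X^s, 1 if X^S X^S; clear son III-2: 1/2 if II-1 is X^S X^s, 1 if X^S X^S; clear daughter III-3: 1/2 if II-1 is X^S X^s, 1 if X^S X^S.
Bayes: P(X^S X^s) = 1/2·1/8 / (1/2·1/8 + 1/2·1) = 1/9.

1/9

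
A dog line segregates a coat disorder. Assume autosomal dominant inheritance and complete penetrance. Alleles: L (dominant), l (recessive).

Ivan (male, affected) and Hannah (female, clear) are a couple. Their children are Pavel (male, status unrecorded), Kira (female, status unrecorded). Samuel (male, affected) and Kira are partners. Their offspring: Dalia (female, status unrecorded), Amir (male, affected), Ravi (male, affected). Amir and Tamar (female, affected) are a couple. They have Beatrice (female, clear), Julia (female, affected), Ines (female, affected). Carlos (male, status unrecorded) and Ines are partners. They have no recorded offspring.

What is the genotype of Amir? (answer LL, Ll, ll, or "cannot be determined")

Ll

From phenotype alone, Amir is LL or Ll.
Amir is affected so carries L and passed l to Beatrice (ll), so Amir is Ll.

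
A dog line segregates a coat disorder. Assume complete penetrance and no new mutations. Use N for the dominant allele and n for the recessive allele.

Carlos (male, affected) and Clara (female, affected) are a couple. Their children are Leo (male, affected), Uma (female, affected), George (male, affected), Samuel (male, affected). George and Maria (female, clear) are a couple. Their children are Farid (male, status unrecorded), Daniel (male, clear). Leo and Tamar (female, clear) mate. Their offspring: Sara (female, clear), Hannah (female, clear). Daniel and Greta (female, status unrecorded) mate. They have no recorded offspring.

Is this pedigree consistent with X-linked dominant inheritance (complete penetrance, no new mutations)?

No

Under X-linked dominant, Sara (clear, female) cannot arise from Leo (affected) × Tamar (clear).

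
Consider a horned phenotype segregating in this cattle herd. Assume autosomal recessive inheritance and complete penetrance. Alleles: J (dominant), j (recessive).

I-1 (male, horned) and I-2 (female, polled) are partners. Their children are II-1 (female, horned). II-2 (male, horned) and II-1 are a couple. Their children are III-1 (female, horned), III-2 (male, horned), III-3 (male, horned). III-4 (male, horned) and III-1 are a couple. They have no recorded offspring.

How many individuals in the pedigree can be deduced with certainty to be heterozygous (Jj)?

1

Obligate heterozygotes: I-2 is polled so carries J and passed j to II-1 (jj), so I-2 is Jj.
Every other individual is either homozygous by phenotype or has at least one consistent homozygous assignment, so the count is 1.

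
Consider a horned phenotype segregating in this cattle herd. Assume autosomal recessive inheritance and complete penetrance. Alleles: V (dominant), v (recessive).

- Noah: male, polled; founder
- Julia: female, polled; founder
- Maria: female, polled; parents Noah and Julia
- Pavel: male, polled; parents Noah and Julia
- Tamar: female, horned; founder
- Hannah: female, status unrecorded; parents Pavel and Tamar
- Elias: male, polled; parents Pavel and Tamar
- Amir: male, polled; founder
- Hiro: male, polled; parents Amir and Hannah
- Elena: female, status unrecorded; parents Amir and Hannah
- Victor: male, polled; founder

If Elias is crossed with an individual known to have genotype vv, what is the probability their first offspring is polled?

1/2

Elias is polled so carries V and received v from Tamar (vv), so Elias is Vv.
The cross gives 1/2 Vv : 1/2 vv, so P(offspring is polled) = 1/2.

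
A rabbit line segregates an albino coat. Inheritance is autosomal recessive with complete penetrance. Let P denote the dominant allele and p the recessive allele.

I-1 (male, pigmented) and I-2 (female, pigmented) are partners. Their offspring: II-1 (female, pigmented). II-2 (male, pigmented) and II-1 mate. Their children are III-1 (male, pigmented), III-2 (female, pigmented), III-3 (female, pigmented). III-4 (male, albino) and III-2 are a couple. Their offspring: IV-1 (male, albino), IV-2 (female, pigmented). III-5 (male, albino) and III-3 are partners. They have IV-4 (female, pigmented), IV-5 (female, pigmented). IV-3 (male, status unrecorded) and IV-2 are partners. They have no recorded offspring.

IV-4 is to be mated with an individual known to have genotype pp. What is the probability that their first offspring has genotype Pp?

IV-4 is pigmented so carries P and received p from III-5 (pp), so IV-4 is Pp.
The cross gives 1/2 Pp : 1/2 pp, so P(offspring has genotype Pp) = 1/2.

1/2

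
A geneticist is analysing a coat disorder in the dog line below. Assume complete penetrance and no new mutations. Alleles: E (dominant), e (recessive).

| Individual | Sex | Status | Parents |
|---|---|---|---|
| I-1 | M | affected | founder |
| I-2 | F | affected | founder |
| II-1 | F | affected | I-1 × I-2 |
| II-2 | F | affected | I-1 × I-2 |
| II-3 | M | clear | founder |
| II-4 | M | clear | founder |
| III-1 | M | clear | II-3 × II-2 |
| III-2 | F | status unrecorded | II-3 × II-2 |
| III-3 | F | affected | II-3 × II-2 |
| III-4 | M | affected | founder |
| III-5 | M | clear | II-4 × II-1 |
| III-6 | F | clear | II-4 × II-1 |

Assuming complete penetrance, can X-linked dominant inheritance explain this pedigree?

A consistent assignment under X-linked dominant exists: I-1 X^E Y, I-2 X^E X^e, II-1 X^E X^e, II-2 X^E X^e, II-3 X^e Y, II-4 X^e Y, III-1 X^e Y, III-2 X^E X^e, III-3 X^E X^e, III-4 X^E Y, III-5 X^e Y, III-6 X^e X^e.
In this assignment every recorded phenotype matches its genotype and every non-founder's genotype is obtainable from its parents' genotypes, so the pedigree is consistent.

Yes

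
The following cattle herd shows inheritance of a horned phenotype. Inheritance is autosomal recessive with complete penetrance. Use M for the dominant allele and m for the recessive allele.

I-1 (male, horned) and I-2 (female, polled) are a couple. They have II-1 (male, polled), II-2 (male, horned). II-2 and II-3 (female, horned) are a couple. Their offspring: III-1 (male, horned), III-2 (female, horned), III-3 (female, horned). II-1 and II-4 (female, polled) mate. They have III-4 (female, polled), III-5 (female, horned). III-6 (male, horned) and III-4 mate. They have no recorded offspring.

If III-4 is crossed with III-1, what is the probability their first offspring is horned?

1/3

II-1 is polled so carries M and received m from I-1 (mm), so II-1 is Mm.
II-4 is polled so carries M and passed m to III-5 (mm), so II-4 is Mm.
III-4 is a polled offspring of II-1 (Mm) × II-4 (Mm), whose cross gives 1/4 MM : 1/2 Mm : 1/4 mm; conditioning on being polled, III-4 is MM with probability 1/3, Mm with probability 2/3.
III-1 is horned, so III-1 is mm.
Summing over parental genotype combinations, P(offspring is horned) = 2/3·1/2 = 1/3.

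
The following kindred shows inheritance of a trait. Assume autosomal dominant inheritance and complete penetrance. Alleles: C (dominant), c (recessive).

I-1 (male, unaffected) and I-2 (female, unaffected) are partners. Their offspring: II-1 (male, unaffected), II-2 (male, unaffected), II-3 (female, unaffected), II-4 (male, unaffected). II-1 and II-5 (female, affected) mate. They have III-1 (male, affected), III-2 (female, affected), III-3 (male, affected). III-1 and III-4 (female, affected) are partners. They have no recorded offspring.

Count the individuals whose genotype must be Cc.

3

Obligate heterozygotes: III-1 is affected so carries C and received c from II-1 (cc), so III-1 is Cc; III-2 is affected so carries C and received c from II-1 (cc), so III-2 is Cc; III-3 is affected so carries C and received c from II-1 (cc), so III-3 is Cc.
Every other individual is either homozygous by phenotype or has at least one consistent homozygous assignment, so the count is 3.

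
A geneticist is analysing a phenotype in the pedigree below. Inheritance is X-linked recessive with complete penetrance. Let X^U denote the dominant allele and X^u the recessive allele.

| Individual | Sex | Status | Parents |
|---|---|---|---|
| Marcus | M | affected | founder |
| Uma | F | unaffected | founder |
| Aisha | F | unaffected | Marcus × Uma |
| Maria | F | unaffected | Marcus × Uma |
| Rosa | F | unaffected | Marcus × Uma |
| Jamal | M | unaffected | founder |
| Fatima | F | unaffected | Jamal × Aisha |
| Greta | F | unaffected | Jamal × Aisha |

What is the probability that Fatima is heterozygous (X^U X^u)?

1/2

Jamal is unaffected, so Jamal is X^U Y.
Aisha is unaffected so carries U and received u from Marcus (X^u Y), so Aisha is X^U X^u.
Their cross gives offspring ratios 1/2 X^U X^U : 1/2 X^U X^u. Conditioning on Fatima being unaffected, P(X^U X^u) = 1/2 / 1 = 1/2.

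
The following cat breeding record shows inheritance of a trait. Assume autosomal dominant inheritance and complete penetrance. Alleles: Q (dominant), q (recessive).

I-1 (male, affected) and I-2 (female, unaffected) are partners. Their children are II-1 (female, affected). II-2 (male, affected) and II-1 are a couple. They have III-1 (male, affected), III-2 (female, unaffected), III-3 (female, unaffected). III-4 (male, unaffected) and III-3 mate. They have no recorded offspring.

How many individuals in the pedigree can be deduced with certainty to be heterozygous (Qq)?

Obligate heterozygotes: II-1 is affected so carries Q and received q from I-2 (qq), so II-1 is Qq; II-2 is affected so carries Q and passed q to III-2 (qq), so II-2 is Qq.
Every other individual is either homozygous by phenotype or has at least one consistent homozygous assignment, so the count is 2.

2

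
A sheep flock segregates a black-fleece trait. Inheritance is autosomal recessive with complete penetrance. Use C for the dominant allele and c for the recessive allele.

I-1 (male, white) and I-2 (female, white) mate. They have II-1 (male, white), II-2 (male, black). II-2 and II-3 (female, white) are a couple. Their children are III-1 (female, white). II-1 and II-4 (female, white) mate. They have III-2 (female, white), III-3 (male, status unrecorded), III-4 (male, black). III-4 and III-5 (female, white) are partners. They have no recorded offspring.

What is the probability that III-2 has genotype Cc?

2/3

II-1 is white so carries C and passed c to III-4 (cc), so II-1 is Cc.
II-4 is white so carries C and passed c to III-4 (cc), so II-4 is Cc.
Their cross gives offspring ratios 1/4 CC : 1/2 Cc : 1/4 cc. Conditioning on III-2 being white, P(Cc) = 1/2 / 3/4 = 2/3.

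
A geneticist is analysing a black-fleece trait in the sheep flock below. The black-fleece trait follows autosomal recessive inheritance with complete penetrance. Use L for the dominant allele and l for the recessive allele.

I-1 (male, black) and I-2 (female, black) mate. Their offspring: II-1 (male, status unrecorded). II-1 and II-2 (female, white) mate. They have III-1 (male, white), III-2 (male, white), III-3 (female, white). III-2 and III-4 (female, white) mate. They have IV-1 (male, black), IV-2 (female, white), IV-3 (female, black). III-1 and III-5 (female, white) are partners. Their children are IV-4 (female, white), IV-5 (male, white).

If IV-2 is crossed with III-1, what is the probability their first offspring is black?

III-2 is white so carries L and received l from II-1 (ll), so III-2 is Ll.
III-4 is white so carries L and passed l to IV-1 (ll), so III-4 is Ll.
IV-2 is a white offspring of III-2 (Ll) × III-4 (Ll), whose cross gives 1/4 LL : 1/2 Ll : 1/4 ll; conditioning on being white, IV-2 is LL with probability 1/3, Ll with probability 2/3.
III-1 is white so carries L and received l from II-1 (ll), so III-1 is Ll.
Summing over parental genotype combinations, P(offspring is black) = 2/3·1/4 = 1/6.

1/6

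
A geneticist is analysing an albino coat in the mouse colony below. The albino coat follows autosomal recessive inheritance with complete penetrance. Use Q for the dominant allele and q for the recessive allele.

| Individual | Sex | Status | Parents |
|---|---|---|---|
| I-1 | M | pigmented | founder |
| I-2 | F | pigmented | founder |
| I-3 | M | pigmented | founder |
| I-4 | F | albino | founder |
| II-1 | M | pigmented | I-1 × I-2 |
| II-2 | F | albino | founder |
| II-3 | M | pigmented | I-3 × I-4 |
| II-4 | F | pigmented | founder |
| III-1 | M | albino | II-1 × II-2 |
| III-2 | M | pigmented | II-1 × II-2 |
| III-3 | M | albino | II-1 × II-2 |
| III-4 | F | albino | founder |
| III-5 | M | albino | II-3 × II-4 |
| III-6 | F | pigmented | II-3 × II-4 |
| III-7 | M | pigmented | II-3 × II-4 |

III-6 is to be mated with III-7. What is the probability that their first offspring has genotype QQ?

II-3 is pigmented so carries Q and received q from I-4 (qq), so II-3 is Qq.
II-4 is pigmented so carries Q and passed q to III-5 (qq), so II-4 is Qq.
III-6 is a pigmented offspring of II-3 (Qq) × II-4 (Qq), whose cross gives 1/4 QQ : 1/2 Qq : 1/4 qq; conditioning on being pigmented, III-6 is QQ with probability 1/3, Qq with probability 2/3.
III-7 is a pigmented offspring of II-3 (Qq) × II-4 (Qq), whose cross gives 1/4 QQ : 1/2 Qq : 1/4 qq; conditioning on being pigmented, III-7 is QQ with probability 1/3, Qq with probability 2/3.
Summing over parental genotype combinations, P(offspring has genotype QQ) = 1/9·1 + 2/9·1/2 + 2/9·1/2 + 4/9·1/4 = 4/9.

4/9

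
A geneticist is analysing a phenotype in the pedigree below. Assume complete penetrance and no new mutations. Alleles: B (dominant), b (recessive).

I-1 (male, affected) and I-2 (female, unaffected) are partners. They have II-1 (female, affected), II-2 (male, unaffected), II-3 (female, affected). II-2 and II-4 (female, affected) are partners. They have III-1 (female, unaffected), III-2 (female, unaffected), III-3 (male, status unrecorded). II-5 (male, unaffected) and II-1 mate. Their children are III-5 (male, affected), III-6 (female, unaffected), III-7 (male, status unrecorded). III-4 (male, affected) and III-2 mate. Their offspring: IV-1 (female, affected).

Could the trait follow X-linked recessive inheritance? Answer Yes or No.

A consistent assignment under X-linked recessive exists: I-1 X^b Y, I-2 X^B X^b, II-1 X^b X^b, II-2 X^B Y, II-3 X^b X^b, II-4 X^b X^b, II-5 X^B Y, III-1 X^B X^b, III-2 X^B X^b, III-3 X^b Y, III-4 X^b Y, III-5 X^b Y, III-6 X^B X^b, III-7 X^b Y, IV-1 X^b X^b.
In this assignment every recorded phenotype matches its genotype and every non-founder's genotype is obtainable from its parents' genotypes, so the pedigree is consistent.

Yes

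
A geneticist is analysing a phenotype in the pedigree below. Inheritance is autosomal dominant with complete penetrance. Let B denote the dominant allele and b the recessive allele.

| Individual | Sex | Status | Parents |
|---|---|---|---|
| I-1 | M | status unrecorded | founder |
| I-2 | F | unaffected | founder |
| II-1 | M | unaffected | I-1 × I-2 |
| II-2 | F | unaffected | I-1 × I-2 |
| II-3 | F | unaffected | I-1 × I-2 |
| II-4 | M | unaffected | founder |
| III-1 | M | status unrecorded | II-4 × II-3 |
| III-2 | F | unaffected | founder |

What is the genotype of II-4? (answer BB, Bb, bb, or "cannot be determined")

II-4 is unaffected, so II-4 is bb.

bb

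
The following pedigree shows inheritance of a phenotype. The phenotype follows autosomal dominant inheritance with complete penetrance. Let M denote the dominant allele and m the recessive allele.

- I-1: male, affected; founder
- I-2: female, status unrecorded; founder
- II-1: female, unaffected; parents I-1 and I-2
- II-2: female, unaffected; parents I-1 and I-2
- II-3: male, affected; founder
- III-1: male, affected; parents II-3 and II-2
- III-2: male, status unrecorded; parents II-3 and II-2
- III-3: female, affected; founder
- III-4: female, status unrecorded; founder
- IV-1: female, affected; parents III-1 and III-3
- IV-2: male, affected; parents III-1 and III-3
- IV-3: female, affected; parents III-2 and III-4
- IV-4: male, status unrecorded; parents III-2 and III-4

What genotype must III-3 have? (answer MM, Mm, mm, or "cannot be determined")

III-3's phenotype allows MM or Mm, and no parent or child forces a single allele at both positions; consistent genotype assignments exist with III-3 as MM or Mm.

cannot be determined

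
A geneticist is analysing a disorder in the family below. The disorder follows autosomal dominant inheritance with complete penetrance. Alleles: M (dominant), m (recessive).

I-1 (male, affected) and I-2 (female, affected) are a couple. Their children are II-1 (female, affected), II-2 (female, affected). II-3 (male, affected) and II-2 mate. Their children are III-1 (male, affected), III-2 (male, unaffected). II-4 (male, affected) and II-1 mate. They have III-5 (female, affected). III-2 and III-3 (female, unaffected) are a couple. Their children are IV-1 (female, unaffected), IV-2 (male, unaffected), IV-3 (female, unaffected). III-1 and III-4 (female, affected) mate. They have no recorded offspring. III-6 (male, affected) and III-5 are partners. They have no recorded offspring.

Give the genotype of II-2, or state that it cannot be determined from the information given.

From phenotype alone, II-2 is MM or Mm.
II-2 is affected so carries M and passed m to III-2 (mm), so II-2 is Mm.

Mm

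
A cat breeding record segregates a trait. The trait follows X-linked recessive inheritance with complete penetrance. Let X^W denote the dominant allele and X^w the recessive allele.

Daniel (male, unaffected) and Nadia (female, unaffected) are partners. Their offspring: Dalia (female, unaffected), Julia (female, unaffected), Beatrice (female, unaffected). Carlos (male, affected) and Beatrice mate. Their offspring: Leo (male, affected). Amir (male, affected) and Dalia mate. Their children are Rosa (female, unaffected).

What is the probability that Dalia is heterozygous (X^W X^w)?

Daniel is unaffected, so Daniel is X^W Y.
Nadia is unaffected so carries W and passed w to Beatrice (X^W X^w, whose W came from Daniel), so Nadia is X^W X^w.
Their cross gives offspring ratios 1/2 X^W X^W : 1/2 X^W X^w. Conditioning on Dalia being unaffected, P(X^W X^w) = 1/2 / 1 = 1/2 before taking Dalia's own offspring into account.
Amir is affected, so Amir is X^w Y.
Now use Dalia's offspring. Probability of each recorded status — unaffected daughter Rosa: 1/2 if Dalia is X^W X^w, 1 if X^W X^W.
Bayes: P(X^W X^w) = 1/2·1/2 / (1/2·1/2 + 1/2·1) = 1/3.

1/3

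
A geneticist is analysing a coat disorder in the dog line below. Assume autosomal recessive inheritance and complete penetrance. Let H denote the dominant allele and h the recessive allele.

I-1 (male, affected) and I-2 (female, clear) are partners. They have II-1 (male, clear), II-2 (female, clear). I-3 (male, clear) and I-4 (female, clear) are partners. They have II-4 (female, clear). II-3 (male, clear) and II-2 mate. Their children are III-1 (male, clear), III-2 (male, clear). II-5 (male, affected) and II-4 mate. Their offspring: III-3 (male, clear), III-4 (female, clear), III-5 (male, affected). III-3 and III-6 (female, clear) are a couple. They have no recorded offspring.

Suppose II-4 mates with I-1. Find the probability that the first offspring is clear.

II-4 is clear so carries H and passed h to III-5 (hh), so II-4 is Hh.
I-1 is affected, so I-1 is hh.
The cross gives 1/2 Hh : 1/2 hh, so P(offspring is clear) = 1/2.

1/2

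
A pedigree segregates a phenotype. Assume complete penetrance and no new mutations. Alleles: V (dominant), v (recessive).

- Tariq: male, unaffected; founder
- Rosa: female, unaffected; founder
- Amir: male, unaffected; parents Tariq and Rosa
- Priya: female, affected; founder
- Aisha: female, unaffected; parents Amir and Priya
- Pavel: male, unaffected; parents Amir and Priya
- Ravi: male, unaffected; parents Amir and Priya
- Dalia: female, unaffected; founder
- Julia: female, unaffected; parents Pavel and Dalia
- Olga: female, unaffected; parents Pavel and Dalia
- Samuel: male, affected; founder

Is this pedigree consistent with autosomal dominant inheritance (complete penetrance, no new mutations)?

Yes

A consistent assignment under autosomal dominant exists: Tariq vv, Rosa vv, Amir vv, Priya Vv, Aisha vv, Pavel vv, Ravi vv, Dalia vv, Julia vv, Olga vv, Samuel VV.
In this assignment every recorded phenotype matches its genotype and every non-founder's genotype is obtainable from its parents' genotypes, so the pedigree is consistent.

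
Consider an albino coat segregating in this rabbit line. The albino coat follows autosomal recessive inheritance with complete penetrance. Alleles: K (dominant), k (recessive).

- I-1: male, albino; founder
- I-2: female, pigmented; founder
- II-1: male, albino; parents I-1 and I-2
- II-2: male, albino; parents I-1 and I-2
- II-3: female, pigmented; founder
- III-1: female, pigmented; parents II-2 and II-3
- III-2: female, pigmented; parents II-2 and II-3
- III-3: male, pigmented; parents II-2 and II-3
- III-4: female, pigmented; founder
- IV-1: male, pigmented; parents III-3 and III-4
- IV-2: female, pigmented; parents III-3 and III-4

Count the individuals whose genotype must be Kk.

Obligate heterozygotes: I-2 is pigmented so carries K and passed k to II-1 (kk), so I-2 is Kk; III-1 is pigmented so carries K and received k from II-2 (kk), so III-1 is Kk; III-2 is pigmented so carries K and received k from II-2 (kk), so III-2 is Kk; III-3 is pigmented so carries K and received k from II-2 (kk), so III-3 is Kk.
Every other individual is either homozygous by phenotype or has at least one consistent homozygous assignment, so the count is 4.

4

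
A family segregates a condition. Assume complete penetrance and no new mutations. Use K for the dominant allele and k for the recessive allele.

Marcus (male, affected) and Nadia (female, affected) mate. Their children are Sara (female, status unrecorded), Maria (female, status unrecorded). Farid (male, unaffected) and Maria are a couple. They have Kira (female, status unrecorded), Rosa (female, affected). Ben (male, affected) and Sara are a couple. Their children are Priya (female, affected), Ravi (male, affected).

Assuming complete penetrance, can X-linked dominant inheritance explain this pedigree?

Yes

A consistent assignment under X-linked dominant exists: Marcus X^K Y, Nadia X^K X^K, Sara X^K X^K, Maria X^K X^K, Farid X^k Y, Ben X^K Y, Kira X^K X^k, Rosa X^K X^k, Priya X^K X^K, Ravi X^K Y.
In this assignment every recorded phenotype matches its genotype and every non-founder's genotype is obtainable from its parents' genotypes, so the pedigree is consistent.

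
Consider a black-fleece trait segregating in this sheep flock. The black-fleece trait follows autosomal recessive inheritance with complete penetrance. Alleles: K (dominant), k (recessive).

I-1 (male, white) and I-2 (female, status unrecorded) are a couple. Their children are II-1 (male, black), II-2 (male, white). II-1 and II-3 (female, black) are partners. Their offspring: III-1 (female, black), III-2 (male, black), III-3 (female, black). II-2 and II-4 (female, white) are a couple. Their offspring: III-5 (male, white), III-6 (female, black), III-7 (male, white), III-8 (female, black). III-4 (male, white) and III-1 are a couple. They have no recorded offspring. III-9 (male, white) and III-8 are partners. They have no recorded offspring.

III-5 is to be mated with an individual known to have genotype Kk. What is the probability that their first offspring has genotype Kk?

II-2 is white so carries K and passed k to III-6 (kk), so II-2 is Kk.
II-4 is white so carries K and passed k to III-6 (kk), so II-4 is Kk.
III-5 is a white offspring of II-2 (Kk) × II-4 (Kk), whose cross gives 1/4 KK : 1/2 Kk : 1/4 kk; conditioning on being white, III-5 is KK with probability 1/3, Kk with probability 2/3.
Summing over parental genotype combinations, P(offspring has genotype Kk) = 1/3·1/2 + 2/3·1/2 = 1/2.

1/2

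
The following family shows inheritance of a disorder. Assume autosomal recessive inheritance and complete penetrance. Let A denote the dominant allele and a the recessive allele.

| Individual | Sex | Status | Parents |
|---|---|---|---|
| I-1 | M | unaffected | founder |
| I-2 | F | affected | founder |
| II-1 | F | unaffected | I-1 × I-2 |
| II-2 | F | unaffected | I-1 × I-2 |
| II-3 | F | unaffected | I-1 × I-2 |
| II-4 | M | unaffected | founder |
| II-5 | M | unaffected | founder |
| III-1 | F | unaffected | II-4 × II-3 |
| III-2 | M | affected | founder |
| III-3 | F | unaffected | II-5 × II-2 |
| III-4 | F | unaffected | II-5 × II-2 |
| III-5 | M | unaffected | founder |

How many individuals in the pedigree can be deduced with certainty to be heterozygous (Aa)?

3

Obligate heterozygotes: II-1 is unaffected so carries A and received a from I-2 (aa), so II-1 is Aa; II-2 is unaffected so carries A and received a from I-2 (aa), so II-2 is Aa; II-3 is unaffected so carries A and received a from I-2 (aa), so II-3 is Aa.
Every other individual is either homozygous by phenotype or has at least one consistent homozygous assignment, so the count is 3.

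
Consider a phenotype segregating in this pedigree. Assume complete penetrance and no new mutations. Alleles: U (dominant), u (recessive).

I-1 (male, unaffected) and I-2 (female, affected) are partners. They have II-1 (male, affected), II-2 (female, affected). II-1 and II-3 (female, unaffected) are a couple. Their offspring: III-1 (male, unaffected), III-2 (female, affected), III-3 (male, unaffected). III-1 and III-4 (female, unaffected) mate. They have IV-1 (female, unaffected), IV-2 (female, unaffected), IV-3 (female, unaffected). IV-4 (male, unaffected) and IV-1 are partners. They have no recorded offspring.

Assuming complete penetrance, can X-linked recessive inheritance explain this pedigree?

Under X-linked recessive, II-2 (affected, female) cannot arise from I-1 (unaffected) × I-2 (affected).

No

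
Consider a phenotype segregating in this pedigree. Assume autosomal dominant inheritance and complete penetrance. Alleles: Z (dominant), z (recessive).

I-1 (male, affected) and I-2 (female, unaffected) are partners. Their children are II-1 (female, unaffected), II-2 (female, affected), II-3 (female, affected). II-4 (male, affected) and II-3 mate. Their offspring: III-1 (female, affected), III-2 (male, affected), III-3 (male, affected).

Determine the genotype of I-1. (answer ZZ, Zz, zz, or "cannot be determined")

Zz

From phenotype alone, I-1 is ZZ or Zz.
I-1 is affected so carries Z and passed z to II-1 (zz), so I-1 is Zz.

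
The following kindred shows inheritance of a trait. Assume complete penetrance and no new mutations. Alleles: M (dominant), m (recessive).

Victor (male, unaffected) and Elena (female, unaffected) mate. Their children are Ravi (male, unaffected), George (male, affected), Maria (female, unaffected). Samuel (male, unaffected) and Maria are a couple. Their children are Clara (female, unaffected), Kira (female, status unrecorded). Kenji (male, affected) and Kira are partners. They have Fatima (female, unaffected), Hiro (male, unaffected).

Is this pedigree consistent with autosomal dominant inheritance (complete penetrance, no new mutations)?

Under autosomal dominant, George (affected, male) cannot arise from Victor (unaffected) × Elena (unaffected).

No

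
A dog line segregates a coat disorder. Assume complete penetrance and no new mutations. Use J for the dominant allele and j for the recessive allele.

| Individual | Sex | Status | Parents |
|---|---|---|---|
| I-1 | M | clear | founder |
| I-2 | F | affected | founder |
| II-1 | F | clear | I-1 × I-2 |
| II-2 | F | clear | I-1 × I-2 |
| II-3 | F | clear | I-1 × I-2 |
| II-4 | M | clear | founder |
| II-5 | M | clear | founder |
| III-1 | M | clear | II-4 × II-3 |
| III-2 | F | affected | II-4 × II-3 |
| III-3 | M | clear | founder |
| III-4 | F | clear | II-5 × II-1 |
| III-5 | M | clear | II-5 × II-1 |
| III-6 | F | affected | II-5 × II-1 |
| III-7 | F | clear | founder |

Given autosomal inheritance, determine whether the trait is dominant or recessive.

II-4 and II-3 are both clear yet have an affected child III-2. Under dominance, an affected child requires at least one affected parent, so the trait cannot be dominant.

recessive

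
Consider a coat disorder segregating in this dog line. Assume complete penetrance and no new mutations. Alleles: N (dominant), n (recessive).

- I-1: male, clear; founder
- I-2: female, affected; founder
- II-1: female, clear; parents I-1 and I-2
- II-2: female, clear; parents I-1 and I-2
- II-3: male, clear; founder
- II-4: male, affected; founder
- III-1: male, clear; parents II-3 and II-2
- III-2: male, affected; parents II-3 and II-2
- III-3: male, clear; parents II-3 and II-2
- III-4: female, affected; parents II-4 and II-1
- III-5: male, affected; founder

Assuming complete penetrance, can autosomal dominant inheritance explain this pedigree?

Under autosomal dominant, III-2 (affected, male) cannot arise from II-3 (clear) × II-2 (clear).

No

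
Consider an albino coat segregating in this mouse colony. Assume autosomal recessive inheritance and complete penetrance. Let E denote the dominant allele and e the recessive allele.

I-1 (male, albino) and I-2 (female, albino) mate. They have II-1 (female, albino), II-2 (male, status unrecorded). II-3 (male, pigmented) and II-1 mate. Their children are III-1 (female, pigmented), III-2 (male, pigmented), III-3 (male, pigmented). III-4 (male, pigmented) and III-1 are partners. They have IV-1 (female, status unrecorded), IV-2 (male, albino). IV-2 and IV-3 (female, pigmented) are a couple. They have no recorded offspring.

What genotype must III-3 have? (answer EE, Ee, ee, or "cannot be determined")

Ee

From phenotype alone, III-3 is EE or Ee.
III-3 is pigmented so carries E and received e from II-1 (ee), so III-3 is Ee.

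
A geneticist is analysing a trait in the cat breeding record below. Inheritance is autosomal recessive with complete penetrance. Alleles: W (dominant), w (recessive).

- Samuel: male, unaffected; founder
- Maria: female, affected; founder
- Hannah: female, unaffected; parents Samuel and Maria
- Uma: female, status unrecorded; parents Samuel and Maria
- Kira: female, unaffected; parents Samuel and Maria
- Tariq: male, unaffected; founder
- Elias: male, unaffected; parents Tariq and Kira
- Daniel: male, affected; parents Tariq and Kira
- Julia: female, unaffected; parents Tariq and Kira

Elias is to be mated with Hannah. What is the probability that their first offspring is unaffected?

Tariq is unaffected so carries W and passed w to Daniel (ww), so Tariq is Ww.
Kira is unaffected so carries W and received w from Maria (ww), so Kira is Ww.
Elias is an unaffected offspring of Tariq (Ww) × Kira (Ww), whose cross gives 1/4 WW : 1/2 Ww : 1/4 ww; conditioning on being unaffected, Elias is WW with probability 1/3, Ww with probability 2/3.
Hannah is unaffected so carries W and received w from Maria (ww), so Hannah is Ww.
Summing over parental genotype combinations, P(offspring is unaffected) = 1/3·1 + 2/3·3/4 = 5/6.

5/6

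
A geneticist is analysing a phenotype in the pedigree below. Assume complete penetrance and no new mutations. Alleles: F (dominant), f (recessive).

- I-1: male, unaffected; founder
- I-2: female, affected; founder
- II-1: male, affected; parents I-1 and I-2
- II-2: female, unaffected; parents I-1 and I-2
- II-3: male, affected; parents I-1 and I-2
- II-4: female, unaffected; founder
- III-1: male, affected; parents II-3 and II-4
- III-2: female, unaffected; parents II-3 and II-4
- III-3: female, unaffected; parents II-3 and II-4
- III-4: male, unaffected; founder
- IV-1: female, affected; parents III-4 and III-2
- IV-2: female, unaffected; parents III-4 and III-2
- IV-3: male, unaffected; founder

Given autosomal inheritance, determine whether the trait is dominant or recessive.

recessive

III-4 and III-2 are both unaffected yet have an affected child IV-1. Under dominance, an affected child requires at least one affected parent, so the trait cannot be dominant.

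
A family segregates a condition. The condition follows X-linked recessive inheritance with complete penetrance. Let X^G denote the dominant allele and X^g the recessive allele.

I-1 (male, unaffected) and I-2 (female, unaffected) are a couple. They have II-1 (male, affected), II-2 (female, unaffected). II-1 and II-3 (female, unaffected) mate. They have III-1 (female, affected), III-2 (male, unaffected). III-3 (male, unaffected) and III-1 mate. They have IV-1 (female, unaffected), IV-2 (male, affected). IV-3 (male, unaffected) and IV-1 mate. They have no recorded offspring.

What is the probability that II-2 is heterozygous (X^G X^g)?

1/2

I-1 is unaffected, so I-1 is X^G Y.
I-2 is unaffected so carries G and passed g to II-1 (X^g Y), so I-2 is X^G X^g.
Their cross gives offspring ratios 1/2 X^G X^G : 1/2 X^G X^g. Conditioning on II-2 being unaffected, P(X^G X^g) = 1/2 / 1 = 1/2.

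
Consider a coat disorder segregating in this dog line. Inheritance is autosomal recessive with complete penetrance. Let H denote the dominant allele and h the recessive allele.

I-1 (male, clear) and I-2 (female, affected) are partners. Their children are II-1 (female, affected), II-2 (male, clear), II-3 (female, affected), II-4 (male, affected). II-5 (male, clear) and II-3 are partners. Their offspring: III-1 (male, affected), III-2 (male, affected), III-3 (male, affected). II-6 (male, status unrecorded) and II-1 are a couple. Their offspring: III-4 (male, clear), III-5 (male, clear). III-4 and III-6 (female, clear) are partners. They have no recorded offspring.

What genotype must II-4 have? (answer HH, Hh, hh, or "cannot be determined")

II-4 is affected, so II-4 is hh.

hh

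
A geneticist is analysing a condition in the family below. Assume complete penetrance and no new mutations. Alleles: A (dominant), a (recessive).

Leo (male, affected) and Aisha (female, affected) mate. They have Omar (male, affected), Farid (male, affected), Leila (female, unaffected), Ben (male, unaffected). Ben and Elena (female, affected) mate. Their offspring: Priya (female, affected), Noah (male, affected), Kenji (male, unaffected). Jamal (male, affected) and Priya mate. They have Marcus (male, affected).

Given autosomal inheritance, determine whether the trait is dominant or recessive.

dominant

Leo and Aisha are both affected yet have an unaffected child Leila. Under a recessive model two affected parents are homozygous and every child would be affected, so the trait cannot be recessive.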